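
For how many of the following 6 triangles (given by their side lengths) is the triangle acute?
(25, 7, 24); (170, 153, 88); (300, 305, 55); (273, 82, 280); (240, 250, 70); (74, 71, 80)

(25,7,24): 7²+24² = 625 = 25² → right
(170,153,88): 88²+153² = 31153 > 28900 = 170² → acute
(300,305,55): 55²+300² = 93025 = 305² → right
(273,82,280): 82²+273² = 81253 > 78400 = 280² → acute
(240,250,70): 70²+240² = 62500 = 250² → right
(74,71,80): 71²+74² = 10517 > 6400 = 80² → acute
3 of the 6 are acute.

3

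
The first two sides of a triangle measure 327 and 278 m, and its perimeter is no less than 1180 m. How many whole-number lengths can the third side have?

Triangle inequality: 49 < x < 605. Perimeter ≥ 1180 gives x ≥ 1180 − 327 − 278 = 575.
So 575 ≤ x < 605; integers 575 through 604: 30 values.

30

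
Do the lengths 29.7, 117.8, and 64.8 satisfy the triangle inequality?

No

The longest side is 117.8, but the other two sum to only 94.5.
94.5 < 117.8, so the triangle inequality fails.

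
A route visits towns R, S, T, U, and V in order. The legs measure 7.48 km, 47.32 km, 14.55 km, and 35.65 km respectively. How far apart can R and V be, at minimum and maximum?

The maximum is all hops collinear in one direction: 7.48 + 47.32 + 14.55 + 35.65 = 105.00.
The longest hop is 47.32; the others sum to 57.68. Since 47.32 ≤ 57.68, the path can fold back on itself completely, so the minimum distance is 0.

0 ≤ RV ≤ 105.00 km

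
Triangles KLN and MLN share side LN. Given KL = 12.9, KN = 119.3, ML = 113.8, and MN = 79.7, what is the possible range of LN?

From triangle KLN: |12.9 − 119.3| < LN < 12.9 + 119.3, i.e. 106.4 < LN < 132.2.
From triangle MLN: 34.1 < LN < 193.5.
Both must hold, so LN lies in the intersection.

106.4 < LN < 132.2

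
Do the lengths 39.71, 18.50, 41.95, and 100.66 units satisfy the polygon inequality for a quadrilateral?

For a quadrilateral, each side must be shorter than the sum of the others.
Here the longest side is 100.66, but the remaining 3 sides sum to only 100.16.

No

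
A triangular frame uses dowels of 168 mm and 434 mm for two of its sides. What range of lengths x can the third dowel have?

266 < x < 602

By the triangle inequality, x must be less than 168 + 434 = 602 and greater than |168 − 434| = 266.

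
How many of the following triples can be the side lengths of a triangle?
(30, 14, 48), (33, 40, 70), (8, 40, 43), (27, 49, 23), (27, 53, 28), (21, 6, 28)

(14,30,48): 14+30 ≤ 48 → not valid
(33,40,70): 33+40 > 70 → valid
(8,40,43): 8+40 > 43 → valid
(23,27,49): 23+27 > 49 → valid
(27,28,53): 27+28 > 53 → valid
(6,21,28): 6+21 ≤ 28 → not valid
4 of the 6 triples form a triangle.

4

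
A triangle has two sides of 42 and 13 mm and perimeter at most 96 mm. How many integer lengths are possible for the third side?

Triangle inequality: 29 < x < 55. Perimeter ≤ 96 gives x ≤ 96 − 42 − 13 = 41.
So 29 < x ≤ 41; integers 30 through 41: 12 values.

12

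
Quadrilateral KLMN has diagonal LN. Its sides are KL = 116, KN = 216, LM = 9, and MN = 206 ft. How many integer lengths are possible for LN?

17

From triangle KLN: 100 < LN < 332.
From triangle MLN: 197 < LN < 215.
Intersection: 197 < LN < 215, so integers 198 through 214: 17 values.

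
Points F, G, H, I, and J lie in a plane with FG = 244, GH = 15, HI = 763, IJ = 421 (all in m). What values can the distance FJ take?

83 ≤ FJ ≤ 1443 m

The maximum is all hops collinear in one direction: 244 + 15 + 763 + 421 = 1443.
The longest hop is 763; the others sum to 680. Folding the others back against it leaves at least 763 − 680 = 83.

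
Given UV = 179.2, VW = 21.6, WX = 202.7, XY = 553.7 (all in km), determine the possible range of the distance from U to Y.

The maximum is all hops collinear in one direction: 179.2 + 21.6 + 202.7 + 553.7 = 957.2.
The longest hop is 553.7; the others sum to 403.5. Folding the others back against it leaves at least 553.7 − 403.5 = 150.2.

150.2 ≤ UY ≤ 957.2 km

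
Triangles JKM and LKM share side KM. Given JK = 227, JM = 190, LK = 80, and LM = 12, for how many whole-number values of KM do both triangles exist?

From triangle JKM: 37 < KM < 417.
From triangle LKM: 68 < KM < 92.
Intersection: 68 < KM < 92, so integers 69 through 91: 23 values.

23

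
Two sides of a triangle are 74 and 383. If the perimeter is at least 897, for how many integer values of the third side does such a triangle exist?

17

Triangle inequality: 309 < x < 457. Perimeter ≥ 897 gives x ≥ 897 − 74 − 383 = 440.
So 440 ≤ x < 457; integers 440 through 456: 17 values.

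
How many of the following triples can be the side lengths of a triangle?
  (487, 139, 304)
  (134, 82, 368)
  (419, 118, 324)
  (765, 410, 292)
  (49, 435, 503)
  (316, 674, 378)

2

(139,304,487): 139+304 ≤ 487 → not valid
(82,134,368): 82+134 ≤ 368 → not valid
(118,324,419): 118+324 > 419 → valid
(292,410,765): 292+410 ≤ 765 → not valid
(49,435,503): 49+435 ≤ 503 → not valid
(316,378,674): 316+378 > 674 → valid
2 of the 6 triples form a triangle.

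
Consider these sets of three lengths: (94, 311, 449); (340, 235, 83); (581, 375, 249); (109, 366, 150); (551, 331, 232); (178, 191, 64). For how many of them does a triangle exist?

(94,311,449): 94+311 ≤ 449 → not valid
(83,235,340): 83+235 ≤ 340 → not valid
(249,375,581): 249+375 > 581 → valid
(109,150,366): 109+150 ≤ 366 → not valid
(232,331,551): 232+331 > 551 → valid
(64,178,191): 64+178 > 191 → valid
3 of the 6 triples form a triangle.

3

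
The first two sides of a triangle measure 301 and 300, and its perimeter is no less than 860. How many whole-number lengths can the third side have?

Triangle inequality: 1 < x < 601. Perimeter ≥ 860 gives x ≥ 860 − 301 − 300 = 259.
So 259 ≤ x < 601; integers 259 through 600: 342 values.

342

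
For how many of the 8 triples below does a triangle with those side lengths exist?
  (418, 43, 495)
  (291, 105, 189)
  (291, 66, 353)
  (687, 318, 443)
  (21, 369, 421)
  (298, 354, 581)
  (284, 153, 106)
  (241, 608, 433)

(43,418,495): 43+418 ≤ 495 → not valid
(105,189,291): 105+189 > 291 → valid
(66,291,353): 66+291 > 353 → valid
(318,443,687): 318+443 > 687 → valid
(21,369,421): 21+369 ≤ 421 → not valid
(298,354,581): 298+354 > 581 → valid
(106,153,284): 106+153 ≤ 284 → not valid
(241,433,608): 241+433 > 608 → valid
5 of the 8 triples form a triangle.

5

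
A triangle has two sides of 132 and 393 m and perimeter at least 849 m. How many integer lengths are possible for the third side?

201

Triangle inequality: 261 < x < 525. Perimeter ≥ 849 gives x ≥ 849 − 132 − 393 = 324.
So 324 ≤ x < 525; integers 324 through 524: 201 values.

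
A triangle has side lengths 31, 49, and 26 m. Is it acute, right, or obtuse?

obtuse

Compare the square of the longest side to the sum of squares of the other two: 26² + 31² = 1637 < 2401 = 49².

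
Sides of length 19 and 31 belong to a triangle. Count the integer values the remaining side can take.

The third side lies in the open interval (12, 50).
Integers from 13 to 49 inclusive: 49 − 13 + 1 = 37.

37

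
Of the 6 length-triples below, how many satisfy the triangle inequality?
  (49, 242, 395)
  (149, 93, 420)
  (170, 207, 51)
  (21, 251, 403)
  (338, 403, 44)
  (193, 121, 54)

(49,242,395): 49+242 ≤ 395 → not valid
(93,149,420): 93+149 ≤ 420 → not valid
(51,170,207): 51+170 > 207 → valid
(21,251,403): 21+251 ≤ 403 → not valid
(44,338,403): 44+338 ≤ 403 → not valid
(54,121,193): 54+121 ≤ 193 → not valid
1 of the 6 triples forms a triangle.

1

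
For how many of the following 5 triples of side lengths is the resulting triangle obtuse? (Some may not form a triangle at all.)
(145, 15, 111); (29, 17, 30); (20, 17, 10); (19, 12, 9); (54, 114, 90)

3

(145,15,111): 15+111 ≤ 145, not a triangle
(29,17,30): 17²+29² = 1130 > 900 = 30² → acute
(20,17,10): 10²+17² = 389 < 400 = 20² → obtuse
(19,12,9): 9²+12² = 225 < 361 = 19² → obtuse
(54,114,90): 54²+90² = 11016 < 12996 = 114² → obtuse
3 of the 5 are obtuse.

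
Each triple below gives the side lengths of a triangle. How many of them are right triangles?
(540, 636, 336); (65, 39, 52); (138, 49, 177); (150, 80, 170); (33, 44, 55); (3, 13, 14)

4

(540,636,336): 336²+540² = 404496 = 636² → right
(65,39,52): 39²+52² = 4225 = 65² → right
(138,49,177): 49²+138² = 21445 < 31329 = 177² → obtuse
(150,80,170): 80²+150² = 28900 = 170² → right
(33,44,55): 33²+44² = 3025 = 55² → right
(3,13,14): 3²+13² = 178 < 196 = 14² → obtuse
4 of the 6 are right.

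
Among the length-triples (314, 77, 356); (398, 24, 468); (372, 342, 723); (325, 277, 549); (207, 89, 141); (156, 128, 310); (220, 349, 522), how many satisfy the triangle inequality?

(77,314,356): 77+314 > 356 → valid
(24,398,468): 24+398 ≤ 468 → not valid
(342,372,723): 342+372 ≤ 723 → not valid
(277,325,549): 277+325 > 549 → valid
(89,141,207): 89+141 > 207 → valid
(128,156,310): 128+156 ≤ 310 → not valid
(220,349,522): 220+349 > 522 → valid
4 of the 7 triples form a triangle.

4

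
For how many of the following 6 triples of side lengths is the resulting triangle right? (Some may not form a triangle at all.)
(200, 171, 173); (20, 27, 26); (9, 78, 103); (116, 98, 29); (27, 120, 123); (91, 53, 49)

(200,171,173): 171²+173² = 59170 > 40000 = 200² → acute
(20,27,26): 20²+26² = 1076 > 729 = 27² → acute
(9,78,103): 9+78 ≤ 103, not a triangle
(116,98,29): 29²+98² = 10445 < 13456 = 116² → obtuse
(27,120,123): 27²+120² = 15129 = 123² → right
(91,53,49): 49²+53² = 5210 < 8281 = 91² → obtuse
1 of the 6 is right.

1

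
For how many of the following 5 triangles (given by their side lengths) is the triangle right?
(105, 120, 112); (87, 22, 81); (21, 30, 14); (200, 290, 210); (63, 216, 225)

(105,120,112): 105²+112² = 23569 > 14400 = 120² → acute
(87,22,81): 22²+81² = 7045 < 7569 = 87² → obtuse
(21,30,14): 14²+21² = 637 < 900 = 30² → obtuse
(200,290,210): 200²+210² = 84100 = 290² → right
(63,216,225): 63²+216² = 50625 = 225² → right
2 of the 5 are right.

2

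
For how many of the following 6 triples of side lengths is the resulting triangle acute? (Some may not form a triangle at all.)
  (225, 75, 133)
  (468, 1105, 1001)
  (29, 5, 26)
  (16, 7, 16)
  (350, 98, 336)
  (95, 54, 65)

(225,75,133): 75+133 ≤ 225, not a triangle
(468,1105,1001): 468²+1001² = 1221025 = 1105² → right
(29,5,26): 5²+26² = 701 < 841 = 29² → obtuse
(16,7,16): 7²+16² = 305 > 256 = 16² → acute
(350,98,336): 98²+336² = 122500 = 350² → right
(95,54,65): 54²+65² = 7141 < 9025 = 95² → obtuse
1 of the 6 is acute.

1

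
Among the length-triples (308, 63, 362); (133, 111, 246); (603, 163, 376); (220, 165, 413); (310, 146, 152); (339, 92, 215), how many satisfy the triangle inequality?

(63,308,362): 63+308 > 362 → valid
(111,133,246): 111+133 ≤ 246 → not valid
(163,376,603): 163+376 ≤ 603 → not valid
(165,220,413): 165+220 ≤ 413 → not valid
(146,152,310): 146+152 ≤ 310 → not valid
(92,215,339): 92+215 ≤ 339 → not valid
1 of the 6 triples forms a triangle.

1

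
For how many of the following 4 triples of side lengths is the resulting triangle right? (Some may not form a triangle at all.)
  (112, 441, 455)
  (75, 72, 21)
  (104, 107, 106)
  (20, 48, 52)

3

(112,441,455): 112²+441² = 207025 = 455² → right
(75,72,21): 21²+72² = 5625 = 75² → right
(104,107,106): 104²+106² = 22052 > 11449 = 107² → acute
(20,48,52): 20²+48² = 2704 = 52² → right
3 of the 4 are right.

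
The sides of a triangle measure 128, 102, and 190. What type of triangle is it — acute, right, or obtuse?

Compare the square of the longest side to the sum of squares of the other two: 102² + 128² = 26788 < 36100 = 190².

obtuse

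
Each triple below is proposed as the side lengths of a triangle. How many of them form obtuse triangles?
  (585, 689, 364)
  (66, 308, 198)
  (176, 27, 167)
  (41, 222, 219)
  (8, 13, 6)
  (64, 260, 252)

2

(585,689,364): 364²+585² = 474721 = 689² → right
(66,308,198): 66+198 ≤ 308, not a triangle
(176,27,167): 27²+167² = 28618 < 30976 = 176² → obtuse
(41,222,219): 41²+219² = 49642 > 49284 = 222² → acute
(8,13,6): 6²+8² = 100 < 169 = 13² → obtuse
(64,260,252): 64²+252² = 67600 = 260² → right
2 of the 6 are obtuse.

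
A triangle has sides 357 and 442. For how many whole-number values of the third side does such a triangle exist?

713

The third side lies in the open interval (85, 799).
Integers from 86 to 798 inclusive: 798 − 86 + 1 = 713.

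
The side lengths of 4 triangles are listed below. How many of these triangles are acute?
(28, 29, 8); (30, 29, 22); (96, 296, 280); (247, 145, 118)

2

(28,29,8): 8²+28² = 848 > 841 = 29² → acute
(30,29,22): 22²+29² = 1325 > 900 = 30² → acute
(96,296,280): 96²+280² = 87616 = 296² → right
(247,145,118): 118²+145² = 34949 < 61009 = 247² → obtuse
2 of the 4 are acute.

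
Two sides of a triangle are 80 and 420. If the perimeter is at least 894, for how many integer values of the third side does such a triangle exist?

Triangle inequality: 340 < x < 500. Perimeter ≥ 894 gives x ≥ 894 − 80 − 420 = 394.
So 394 ≤ x < 500; integers 394 through 499: 106 values.

106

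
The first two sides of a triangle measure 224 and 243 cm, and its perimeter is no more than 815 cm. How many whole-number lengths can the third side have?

Triangle inequality: 19 < x < 467. Perimeter ≤ 815 gives x ≤ 815 − 224 − 243 = 348.
So 19 < x ≤ 348; integers 20 through 348: 329 values.

329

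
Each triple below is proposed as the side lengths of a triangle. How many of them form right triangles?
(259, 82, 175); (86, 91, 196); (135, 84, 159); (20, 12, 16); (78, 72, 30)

3

(259,82,175): 82+175 ≤ 259, not a triangle
(86,91,196): 86+91 ≤ 196, not a triangle
(135,84,159): 84²+135² = 25281 = 159² → right
(20,12,16): 12²+16² = 400 = 20² → right
(78,72,30): 30²+72² = 6084 = 78² → right
3 of the 5 are right.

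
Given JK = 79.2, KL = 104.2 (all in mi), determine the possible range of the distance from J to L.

25.0 ≤ JL ≤ 183.4 mi

By the triangle inequality, |79.2 − 104.2| ≤ JL ≤ 79.2 + 104.2.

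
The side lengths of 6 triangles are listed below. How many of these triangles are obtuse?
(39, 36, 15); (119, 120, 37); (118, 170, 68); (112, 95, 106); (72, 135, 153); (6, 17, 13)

2

(39,36,15): 15²+36² = 1521 = 39² → right
(119,120,37): 37²+119² = 15530 > 14400 = 120² → acute
(118,170,68): 68²+118² = 18548 < 28900 = 170² → obtuse
(112,95,106): 95²+106² = 20261 > 12544 = 112² → acute
(72,135,153): 72²+135² = 23409 = 153² → right
(6,17,13): 6²+13² = 205 < 289 = 17² → obtuse
2 of the 6 are obtuse.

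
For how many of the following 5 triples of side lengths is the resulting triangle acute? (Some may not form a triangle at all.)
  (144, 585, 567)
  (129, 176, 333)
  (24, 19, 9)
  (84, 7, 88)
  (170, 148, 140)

(144,585,567): 144²+567² = 342225 = 585² → right
(129,176,333): 129+176 ≤ 333, not a triangle
(24,19,9): 9²+19² = 442 < 576 = 24² → obtuse
(84,7,88): 7²+84² = 7105 < 7744 = 88² → obtuse
(170,148,140): 140²+148² = 41504 > 28900 = 170² → acute
1 of the 5 is acute.

1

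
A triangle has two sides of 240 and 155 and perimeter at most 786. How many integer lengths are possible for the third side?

306

Triangle inequality: 85 < x < 395. Perimeter ≤ 786 gives x ≤ 786 − 240 − 155 = 391.
So 85 < x ≤ 391; integers 86 through 391: 306 values.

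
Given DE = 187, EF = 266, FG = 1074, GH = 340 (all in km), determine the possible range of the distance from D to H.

The maximum is all hops collinear in one direction: 187 + 266 + 1074 + 340 = 1867.
The longest hop is 1074; the others sum to 793. Folding the others back against it leaves at least 1074 − 793 = 281.

281 ≤ DH ≤ 1867 km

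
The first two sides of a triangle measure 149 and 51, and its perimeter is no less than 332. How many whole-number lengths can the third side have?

68

Triangle inequality: 98 < x < 200. Perimeter ≥ 332 gives x ≥ 332 − 149 − 51 = 132.
So 132 ≤ x < 200; integers 132 through 199: 68 values.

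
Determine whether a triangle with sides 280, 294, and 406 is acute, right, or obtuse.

right

Compare the square of the longest side to the sum of squares of the other two: 280² + 294² = 164836 = 406².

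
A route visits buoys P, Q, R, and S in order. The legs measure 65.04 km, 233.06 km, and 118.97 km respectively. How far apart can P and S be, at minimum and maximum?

The maximum is all hops collinear in one direction: 65.04 + 233.06 + 118.97 = 417.07.
The longest hop is 233.06; the others sum to 184.01. Folding the others back against it leaves at least 233.06 − 184.01 = 49.05.

49.05 ≤ PS ≤ 417.07 km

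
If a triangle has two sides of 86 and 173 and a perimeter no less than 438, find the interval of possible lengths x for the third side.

Triangle inequality alone gives 87 < x < 259.
The perimeter condition gives x ≥ 438 − 86 − 173 = 179.
Intersecting the two: 179 ≤ x < 259.

179 ≤ x < 259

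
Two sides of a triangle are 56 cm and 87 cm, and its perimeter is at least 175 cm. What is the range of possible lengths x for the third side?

32 ≤ x < 143 cm

Triangle inequality alone gives 31 < x < 143.
The perimeter condition gives x ≥ 175 − 56 − 87 = 32.
Intersecting the two: 32 ≤ x < 143.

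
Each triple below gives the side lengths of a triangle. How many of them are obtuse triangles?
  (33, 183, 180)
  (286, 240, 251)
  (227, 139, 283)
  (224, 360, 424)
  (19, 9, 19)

(33,183,180): 33²+180² = 33489 = 183² → right
(286,240,251): 240²+251² = 120601 > 81796 = 286² → acute
(227,139,283): 139²+227² = 70850 < 80089 = 283² → obtuse
(224,360,424): 224²+360² = 179776 = 424² → right
(19,9,19): 9²+19² = 442 > 361 = 19² → acute
1 of the 5 is obtuse.

1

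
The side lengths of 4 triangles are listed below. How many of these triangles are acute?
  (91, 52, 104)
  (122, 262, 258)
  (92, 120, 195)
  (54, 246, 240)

(91,52,104): 52²+91² = 10985 > 10816 = 104² → acute
(122,262,258): 122²+258² = 81448 > 68644 = 262² → acute
(92,120,195): 92²+120² = 22864 < 38025 = 195² → obtuse
(54,246,240): 54²+240² = 60516 = 246² → right
2 of the 4 are acute.

2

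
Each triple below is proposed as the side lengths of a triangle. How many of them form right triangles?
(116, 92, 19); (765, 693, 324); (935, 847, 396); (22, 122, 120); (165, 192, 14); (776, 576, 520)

4

(116,92,19): 19+92 ≤ 116, not a triangle
(765,693,324): 324²+693² = 585225 = 765² → right
(935,847,396): 396²+847² = 874225 = 935² → right
(22,122,120): 22²+120² = 14884 = 122² → right
(165,192,14): 14+165 ≤ 192, not a triangle
(776,576,520): 520²+576² = 602176 = 776² → right
4 of the 6 are right.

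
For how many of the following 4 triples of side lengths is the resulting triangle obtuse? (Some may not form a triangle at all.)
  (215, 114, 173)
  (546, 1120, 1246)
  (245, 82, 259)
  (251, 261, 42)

(215,114,173): 114²+173² = 42925 < 46225 = 215² → obtuse
(546,1120,1246): 546²+1120² = 1552516 = 1246² → right
(245,82,259): 82²+245² = 66749 < 67081 = 259² → obtuse
(251,261,42): 42²+251² = 64765 < 68121 = 261² → obtuse
3 of the 4 are obtuse.

3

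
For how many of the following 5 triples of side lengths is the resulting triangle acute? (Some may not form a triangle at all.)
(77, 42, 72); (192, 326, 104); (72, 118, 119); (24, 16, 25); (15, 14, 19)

4

(77,42,72): 42²+72² = 6948 > 5929 = 77² → acute
(192,326,104): 104+192 ≤ 326, not a triangle
(72,118,119): 72²+118² = 19108 > 14161 = 119² → acute
(24,16,25): 16²+24² = 832 > 625 = 25² → acute
(15,14,19): 14²+15² = 421 > 361 = 19² → acute
4 of the 5 are acute.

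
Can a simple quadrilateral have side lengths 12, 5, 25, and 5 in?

No

For a quadrilateral, each side must be shorter than the sum of the others.
Here the longest side is 25, but the remaining 3 sides sum to only 22.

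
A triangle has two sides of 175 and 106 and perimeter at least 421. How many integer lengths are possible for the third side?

141

Triangle inequality: 69 < x < 281. Perimeter ≥ 421 gives x ≥ 421 − 175 − 106 = 140.
So 140 ≤ x < 281; integers 140 through 280: 141 values.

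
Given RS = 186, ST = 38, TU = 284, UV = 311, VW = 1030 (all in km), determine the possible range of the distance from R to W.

211 ≤ RW ≤ 1849 km

The maximum is all hops collinear in one direction: 186 + 38 + 284 + 311 + 1030 = 1849.
The longest hop is 1030; the others sum to 819. Folding the others back against it leaves at least 1030 − 819 = 211.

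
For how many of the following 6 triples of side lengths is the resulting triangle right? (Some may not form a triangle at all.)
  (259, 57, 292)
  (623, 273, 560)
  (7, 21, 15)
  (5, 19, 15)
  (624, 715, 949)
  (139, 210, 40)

(259,57,292): 57²+259² = 70330 < 85264 = 292² → obtuse
(623,273,560): 273²+560² = 388129 = 623² → right
(7,21,15): 7²+15² = 274 < 441 = 21² → obtuse
(5,19,15): 5²+15² = 250 < 361 = 19² → obtuse
(624,715,949): 624²+715² = 900601 = 949² → right
(139,210,40): 40+139 ≤ 210, not a triangle
2 of the 6 are right.

2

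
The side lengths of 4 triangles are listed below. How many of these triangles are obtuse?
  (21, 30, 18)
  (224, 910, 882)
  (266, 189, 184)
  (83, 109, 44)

3

(21,30,18): 18²+21² = 765 < 900 = 30² → obtuse
(224,910,882): 224²+882² = 828100 = 910² → right
(266,189,184): 184²+189² = 69577 < 70756 = 266² → obtuse
(83,109,44): 44²+83² = 8825 < 11881 = 109² → obtuse
3 of the 4 are obtuse.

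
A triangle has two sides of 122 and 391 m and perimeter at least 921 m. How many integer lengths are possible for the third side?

105

Triangle inequality: 269 < x < 513. Perimeter ≥ 921 gives x ≥ 921 − 122 − 391 = 408.
So 408 ≤ x < 513; integers 408 through 512: 105 values.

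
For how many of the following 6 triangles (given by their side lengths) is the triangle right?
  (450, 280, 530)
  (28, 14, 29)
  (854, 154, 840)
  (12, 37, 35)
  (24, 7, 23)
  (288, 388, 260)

(450,280,530): 280²+450² = 280900 = 530² → right
(28,14,29): 14²+28² = 980 > 841 = 29² → acute
(854,154,840): 154²+840² = 729316 = 854² → right
(12,37,35): 12²+35² = 1369 = 37² → right
(24,7,23): 7²+23² = 578 > 576 = 24² → acute
(288,388,260): 260²+288² = 150544 = 388² → right
4 of the 6 are right.

4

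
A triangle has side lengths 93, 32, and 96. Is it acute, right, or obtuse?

acute

Compare the square of the longest side to the sum of squares of the other two: 32² + 93² = 9673 > 9216 = 96².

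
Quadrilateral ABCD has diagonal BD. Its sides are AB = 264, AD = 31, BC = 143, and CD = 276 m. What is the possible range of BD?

From triangle ABD: |264 − 31| < BD < 264 + 31, i.e. 233 < BD < 295.
From triangle CBD: 133 < BD < 419.
Both must hold, so BD lies in the intersection.

233 < BD < 295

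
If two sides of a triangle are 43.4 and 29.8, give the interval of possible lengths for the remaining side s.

13.6 < s < 73.2

By the triangle inequality, s must be less than 43.4 + 29.8 = 73.2 and greater than |43.4 − 29.8| = 13.6.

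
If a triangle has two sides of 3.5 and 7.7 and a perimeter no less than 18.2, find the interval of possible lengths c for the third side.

7.0 ≤ c < 11.2

Triangle inequality alone gives 4.2 < c < 11.2.
The perimeter condition gives c ≥ 18.2 − 3.5 − 7.7 = 7.0.
Intersecting the two: 7.0 ≤ c < 11.2.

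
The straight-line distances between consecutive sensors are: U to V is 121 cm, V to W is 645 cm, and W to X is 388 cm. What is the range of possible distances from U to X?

136 ≤ UX ≤ 1154 cm

The maximum is all hops collinear in one direction: 121 + 645 + 388 = 1154.
The longest hop is 645; the others sum to 509. Folding the others back against it leaves at least 645 − 509 = 136.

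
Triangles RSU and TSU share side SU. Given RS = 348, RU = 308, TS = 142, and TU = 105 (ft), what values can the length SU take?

From triangle RSU: |348 − 308| < SU < 348 + 308, i.e. 40 < SU < 656.
From triangle TSU: 37 < SU < 247.
Both must hold, so SU lies in the intersection.

40 < SU < 247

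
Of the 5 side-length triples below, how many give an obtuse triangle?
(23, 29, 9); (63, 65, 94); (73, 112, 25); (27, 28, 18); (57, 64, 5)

(23,29,9): 9²+23² = 610 < 841 = 29² → obtuse
(63,65,94): 63²+65² = 8194 < 8836 = 94² → obtuse
(73,112,25): 25+73 ≤ 112, not a triangle
(27,28,18): 18²+27² = 1053 > 784 = 28² → acute
(57,64,5): 5+57 ≤ 64, not a triangle
2 of the 5 are obtuse.

2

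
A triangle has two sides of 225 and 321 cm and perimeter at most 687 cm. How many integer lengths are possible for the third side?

45

Triangle inequality: 96 < x < 546. Perimeter ≤ 687 gives x ≤ 687 − 225 − 321 = 141.
So 96 < x ≤ 141; integers 97 through 141: 45 values.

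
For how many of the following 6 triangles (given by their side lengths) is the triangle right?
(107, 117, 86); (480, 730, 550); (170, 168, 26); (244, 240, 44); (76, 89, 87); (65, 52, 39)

(107,117,86): 86²+107² = 18845 > 13689 = 117² → acute
(480,730,550): 480²+550² = 532900 = 730² → right
(170,168,26): 26²+168² = 28900 = 170² → right
(244,240,44): 44²+240² = 59536 = 244² → right
(76,89,87): 76²+87² = 13345 > 7921 = 89² → acute
(65,52,39): 39²+52² = 4225 = 65² → right
4 of the 6 are right.

4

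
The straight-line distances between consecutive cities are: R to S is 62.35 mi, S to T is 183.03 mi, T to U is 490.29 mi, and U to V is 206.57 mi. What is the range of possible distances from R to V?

The maximum is all hops collinear in one direction: 62.35 + 183.03 + 490.29 + 206.57 = 942.24.
The longest hop is 490.29; the others sum to 451.95. Folding the others back against it leaves at least 490.29 − 451.95 = 38.34.

38.34 ≤ RV ≤ 942.24 mi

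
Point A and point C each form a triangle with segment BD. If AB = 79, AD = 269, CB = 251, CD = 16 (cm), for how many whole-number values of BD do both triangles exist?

From triangle ABD: 190 < BD < 348.
From triangle CBD: 235 < BD < 267.
Intersection: 235 < BD < 267, so integers 236 through 266: 31 values.

31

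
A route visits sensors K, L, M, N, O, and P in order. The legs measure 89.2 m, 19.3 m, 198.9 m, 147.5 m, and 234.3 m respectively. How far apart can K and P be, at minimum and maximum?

The maximum is all hops collinear in one direction: 89.2 + 19.3 + 198.9 + 147.5 + 234.3 = 689.2.
The longest hop is 234.3; the others sum to 454.9. Since 234.3 ≤ 454.9, the path can fold back on itself completely, so the minimum distance is 0.

0 ≤ KP ≤ 689.2 m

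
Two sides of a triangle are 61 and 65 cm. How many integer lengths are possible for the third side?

121

The third side lies in the open interval (4, 126).
Integers from 5 to 125 inclusive: 125 − 5 + 1 = 121.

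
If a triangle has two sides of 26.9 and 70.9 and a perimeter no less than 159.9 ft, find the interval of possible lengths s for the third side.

62.1 ≤ s < 97.8

Triangle inequality alone gives 44.0 < s < 97.8.
The perimeter condition gives s ≥ 159.9 − 26.9 − 70.9 = 62.1.
Intersecting the two: 62.1 ≤ s < 97.8.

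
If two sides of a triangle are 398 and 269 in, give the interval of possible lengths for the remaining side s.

129 < s < 667

By the triangle inequality, s must be less than 398 + 269 = 667 and greater than |398 − 269| = 129.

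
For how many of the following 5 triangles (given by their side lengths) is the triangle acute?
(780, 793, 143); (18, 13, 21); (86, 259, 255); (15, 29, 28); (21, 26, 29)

(780,793,143): 143²+780² = 628849 = 793² → right
(18,13,21): 13²+18² = 493 > 441 = 21² → acute
(86,259,255): 86²+255² = 72421 > 67081 = 259² → acute
(15,29,28): 15²+28² = 1009 > 841 = 29² → acute
(21,26,29): 21²+26² = 1117 > 841 = 29² → acute
4 of the 5 are acute.

4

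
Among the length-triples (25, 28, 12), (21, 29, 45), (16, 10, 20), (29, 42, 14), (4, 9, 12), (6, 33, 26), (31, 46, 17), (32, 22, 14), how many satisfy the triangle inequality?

7

(12,25,28): 12+25 > 28 → valid
(21,29,45): 21+29 > 45 → valid
(10,16,20): 10+16 > 20 → valid
(14,29,42): 14+29 > 42 → valid
(4,9,12): 4+9 > 12 → valid
(6,26,33): 6+26 ≤ 33 → not valid
(17,31,46): 17+31 > 46 → valid
(14,22,32): 14+22 > 32 → valid
7 of the 8 triples form a triangle.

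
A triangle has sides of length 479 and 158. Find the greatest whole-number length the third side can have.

The third side must be strictly less than 479 + 158 = 637.
The largest integer below 637 is 636.

636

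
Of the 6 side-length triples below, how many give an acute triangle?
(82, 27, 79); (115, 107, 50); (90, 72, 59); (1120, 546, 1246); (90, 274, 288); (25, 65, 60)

(82,27,79): 27²+79² = 6970 > 6724 = 82² → acute
(115,107,50): 50²+107² = 13949 > 13225 = 115² → acute
(90,72,59): 59²+72² = 8665 > 8100 = 90² → acute
(1120,546,1246): 546²+1120² = 1552516 = 1246² → right
(90,274,288): 90²+274² = 83176 > 82944 = 288² → acute
(25,65,60): 25²+60² = 4225 = 65² → right
4 of the 6 are acute.

4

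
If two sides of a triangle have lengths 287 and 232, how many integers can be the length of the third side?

463

The third side lies in the open interval (55, 519).
Integers from 56 to 518 inclusive: 518 − 56 + 1 = 463.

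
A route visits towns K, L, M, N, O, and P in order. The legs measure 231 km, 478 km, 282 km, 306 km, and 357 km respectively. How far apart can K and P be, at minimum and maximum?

The maximum is all hops collinear in one direction: 231 + 478 + 282 + 306 + 357 = 1654.
The longest hop is 478; the others sum to 1176. Since 478 ≤ 1176, the path can fold back on itself completely, so the minimum distance is 0.

0 ≤ KP ≤ 1654 km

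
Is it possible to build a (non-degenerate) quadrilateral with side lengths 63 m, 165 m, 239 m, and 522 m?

For a quadrilateral, each side must be shorter than the sum of the others.
Here the longest side is 522, but the remaining 3 sides sum to only 467.

No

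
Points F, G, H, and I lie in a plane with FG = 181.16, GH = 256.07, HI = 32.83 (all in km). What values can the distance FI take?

42.08 ≤ FI ≤ 470.06 km

The maximum is all hops collinear in one direction: 181.16 + 256.07 + 32.83 = 470.06.
The longest hop is 256.07; the others sum to 213.99. Folding the others back against it leaves at least 256.07 − 213.99 = 42.08.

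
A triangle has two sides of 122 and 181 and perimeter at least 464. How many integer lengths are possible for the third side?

142

Triangle inequality: 59 < x < 303. Perimeter ≥ 464 gives x ≥ 464 − 122 − 181 = 161.
So 161 ≤ x < 303; integers 161 through 302: 142 values.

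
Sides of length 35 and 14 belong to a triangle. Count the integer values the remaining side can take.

27

The third side lies in the open interval (21, 49).
Integers from 22 to 48 inclusive: 48 − 22 + 1 = 27.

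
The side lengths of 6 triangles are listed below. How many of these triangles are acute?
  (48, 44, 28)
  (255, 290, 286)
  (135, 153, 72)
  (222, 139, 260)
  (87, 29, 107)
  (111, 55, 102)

(48,44,28): 28²+44² = 2720 > 2304 = 48² → acute
(255,290,286): 255²+286² = 146821 > 84100 = 290² → acute
(135,153,72): 72²+135² = 23409 = 153² → right
(222,139,260): 139²+222² = 68605 > 67600 = 260² → acute
(87,29,107): 29²+87² = 8410 < 11449 = 107² → obtuse
(111,55,102): 55²+102² = 13429 > 12321 = 111² → acute
4 of the 6 are acute.

4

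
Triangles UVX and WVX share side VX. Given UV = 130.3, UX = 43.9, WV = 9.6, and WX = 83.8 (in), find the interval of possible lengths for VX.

86.4 < VX < 93.4

From triangle UVX: |130.3 − 43.9| < VX < 130.3 + 43.9, i.e. 86.4 < VX < 174.2.
From triangle WVX: 74.2 < VX < 93.4.
Both must hold, so VX lies in the intersection.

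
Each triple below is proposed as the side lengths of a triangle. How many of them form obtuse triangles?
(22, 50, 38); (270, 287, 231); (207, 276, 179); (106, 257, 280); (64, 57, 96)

(22,50,38): 22²+38² = 1928 < 2500 = 50² → obtuse
(270,287,231): 231²+270² = 126261 > 82369 = 287² → acute
(207,276,179): 179²+207² = 74890 < 76176 = 276² → obtuse
(106,257,280): 106²+257² = 77285 < 78400 = 280² → obtuse
(64,57,96): 57²+64² = 7345 < 9216 = 96² → obtuse
4 of the 5 are obtuse.

4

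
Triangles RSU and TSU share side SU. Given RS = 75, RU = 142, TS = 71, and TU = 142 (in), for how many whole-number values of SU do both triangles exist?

From triangle RSU: 67 < SU < 217.
From triangle TSU: 71 < SU < 213.
Intersection: 71 < SU < 213, so integers 72 through 212: 141 values.

141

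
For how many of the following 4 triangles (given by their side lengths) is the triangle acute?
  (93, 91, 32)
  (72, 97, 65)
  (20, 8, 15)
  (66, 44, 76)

(93,91,32): 32²+91² = 9305 > 8649 = 93² → acute
(72,97,65): 65²+72² = 9409 = 97² → right
(20,8,15): 8²+15² = 289 < 400 = 20² → obtuse
(66,44,76): 44²+66² = 6292 > 5776 = 76² → acute
2 of the 4 are acute.

2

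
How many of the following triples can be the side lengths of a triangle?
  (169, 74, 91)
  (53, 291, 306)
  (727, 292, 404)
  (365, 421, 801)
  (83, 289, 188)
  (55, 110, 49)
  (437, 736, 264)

1

(74,91,169): 74+91 ≤ 169 → not valid
(53,291,306): 53+291 > 306 → valid
(292,404,727): 292+404 ≤ 727 → not valid
(365,421,801): 365+421 ≤ 801 → not valid
(83,188,289): 83+188 ≤ 289 → not valid
(49,55,110): 49+55 ≤ 110 → not valid
(264,437,736): 264+437 ≤ 736 → not valid
1 of the 7 triples forms a triangle.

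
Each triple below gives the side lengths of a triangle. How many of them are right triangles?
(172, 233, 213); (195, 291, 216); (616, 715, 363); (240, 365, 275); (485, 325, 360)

4

(172,233,213): 172²+213² = 74953 > 54289 = 233² → acute
(195,291,216): 195²+216² = 84681 = 291² → right
(616,715,363): 363²+616² = 511225 = 715² → right
(240,365,275): 240²+275² = 133225 = 365² → right
(485,325,360): 325²+360² = 235225 = 485² → right
4 of the 5 are right.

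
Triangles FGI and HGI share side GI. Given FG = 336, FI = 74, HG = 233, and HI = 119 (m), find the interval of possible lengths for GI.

262 < GI < 352

From triangle FGI: |336 − 74| < GI < 336 + 74, i.e. 262 < GI < 410.
From triangle HGI: 114 < GI < 352.
Both must hold, so GI lies in the intersection.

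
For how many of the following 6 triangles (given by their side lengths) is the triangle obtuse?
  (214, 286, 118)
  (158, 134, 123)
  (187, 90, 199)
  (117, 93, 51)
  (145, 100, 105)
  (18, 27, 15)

3

(214,286,118): 118²+214² = 59720 < 81796 = 286² → obtuse
(158,134,123): 123²+134² = 33085 > 24964 = 158² → acute
(187,90,199): 90²+187² = 43069 > 39601 = 199² → acute
(117,93,51): 51²+93² = 11250 < 13689 = 117² → obtuse
(145,100,105): 100²+105² = 21025 = 145² → right
(18,27,15): 15²+18² = 549 < 729 = 27² → obtuse
3 of the 6 are obtuse.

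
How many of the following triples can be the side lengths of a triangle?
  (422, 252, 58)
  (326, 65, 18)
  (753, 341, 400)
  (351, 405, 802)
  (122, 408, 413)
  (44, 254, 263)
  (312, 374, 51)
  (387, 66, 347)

(58,252,422): 58+252 ≤ 422 → not valid
(18,65,326): 18+65 ≤ 326 → not valid
(341,400,753): 341+400 ≤ 753 → not valid
(351,405,802): 351+405 ≤ 802 → not valid
(122,408,413): 122+408 > 413 → valid
(44,254,263): 44+254 > 263 → valid
(51,312,374): 51+312 ≤ 374 → not valid
(66,347,387): 66+347 > 387 → valid
3 of the 8 triples form a triangle.

3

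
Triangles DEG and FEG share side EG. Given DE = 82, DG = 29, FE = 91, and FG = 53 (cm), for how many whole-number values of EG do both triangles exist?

From triangle DEG: 53 < EG < 111.
From triangle FEG: 38 < EG < 144.
Intersection: 53 < EG < 111, so integers 54 through 110: 57 values.

57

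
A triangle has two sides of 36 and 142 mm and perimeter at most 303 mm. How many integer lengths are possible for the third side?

Triangle inequality: 106 < x < 178. Perimeter ≤ 303 gives x ≤ 303 − 36 − 142 = 125.
So 106 < x ≤ 125; integers 107 through 125: 19 values.

19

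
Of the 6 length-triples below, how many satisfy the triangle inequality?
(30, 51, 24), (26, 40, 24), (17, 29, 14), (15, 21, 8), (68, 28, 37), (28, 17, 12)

(24,30,51): 24+30 > 51 → valid
(24,26,40): 24+26 > 40 → valid
(14,17,29): 14+17 > 29 → valid
(8,15,21): 8+15 > 21 → valid
(28,37,68): 28+37 ≤ 68 → not valid
(12,17,28): 12+17 > 28 → valid
5 of the 6 triples form a triangle.

5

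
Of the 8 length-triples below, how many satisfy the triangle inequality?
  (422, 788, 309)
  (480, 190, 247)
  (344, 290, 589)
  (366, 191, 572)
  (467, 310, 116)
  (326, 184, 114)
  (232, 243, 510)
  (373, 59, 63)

1

(309,422,788): 309+422 ≤ 788 → not valid
(190,247,480): 190+247 ≤ 480 → not valid
(290,344,589): 290+344 > 589 → valid
(191,366,572): 191+366 ≤ 572 → not valid
(116,310,467): 116+310 ≤ 467 → not valid
(114,184,326): 114+184 ≤ 326 → not valid
(232,243,510): 232+243 ≤ 510 → not valid
(59,63,373): 59+63 ≤ 373 → not valid
1 of the 8 triples forms a triangle.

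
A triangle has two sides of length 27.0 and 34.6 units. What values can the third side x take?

By the triangle inequality, x must be less than 27.0 + 34.6 = 61.6 and greater than |27.0 − 34.6| = 7.6.

7.6 < x < 61.6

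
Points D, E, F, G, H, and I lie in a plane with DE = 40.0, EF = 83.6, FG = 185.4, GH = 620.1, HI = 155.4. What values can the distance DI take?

The maximum is all hops collinear in one direction: 40.0 + 83.6 + 185.4 + 620.1 + 155.4 = 1084.5.
The longest hop is 620.1; the others sum to 464.4. Folding the others back against it leaves at least 620.1 − 464.4 = 155.7.

155.7 ≤ DI ≤ 1084.5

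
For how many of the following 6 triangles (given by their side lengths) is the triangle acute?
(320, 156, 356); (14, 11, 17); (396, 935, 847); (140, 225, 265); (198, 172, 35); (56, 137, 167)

1

(320,156,356): 156²+320² = 126736 = 356² → right
(14,11,17): 11²+14² = 317 > 289 = 17² → acute
(396,935,847): 396²+847² = 874225 = 935² → right
(140,225,265): 140²+225² = 70225 = 265² → right
(198,172,35): 35²+172² = 30809 < 39204 = 198² → obtuse
(56,137,167): 56²+137² = 21905 < 27889 = 167² → obtuse
1 of the 6 is acute.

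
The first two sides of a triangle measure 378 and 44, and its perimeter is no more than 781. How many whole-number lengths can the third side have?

25

Triangle inequality: 334 < x < 422. Perimeter ≤ 781 gives x ≤ 781 − 378 − 44 = 359.
So 334 < x ≤ 359; integers 335 through 359: 25 values.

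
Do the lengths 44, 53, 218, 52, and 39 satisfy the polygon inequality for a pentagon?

For a pentagon, each side must be shorter than the sum of the others.
Here the longest side is 218, but the remaining 4 sides sum to only 188.

No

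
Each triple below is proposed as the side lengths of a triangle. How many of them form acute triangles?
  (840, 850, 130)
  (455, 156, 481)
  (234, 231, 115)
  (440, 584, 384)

1

(840,850,130): 130²+840² = 722500 = 850² → right
(455,156,481): 156²+455² = 231361 = 481² → right
(234,231,115): 115²+231² = 66586 > 54756 = 234² → acute
(440,584,384): 384²+440² = 341056 = 584² → right
1 of the 4 is acute.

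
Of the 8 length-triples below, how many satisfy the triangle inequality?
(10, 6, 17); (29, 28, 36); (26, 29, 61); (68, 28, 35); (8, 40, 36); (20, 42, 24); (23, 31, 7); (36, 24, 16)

4

(6,10,17): 6+10 ≤ 17 → not valid
(28,29,36): 28+29 > 36 → valid
(26,29,61): 26+29 ≤ 61 → not valid
(28,35,68): 28+35 ≤ 68 → not valid
(8,36,40): 8+36 > 40 → valid
(20,24,42): 20+24 > 42 → valid
(7,23,31): 7+23 ≤ 31 → not valid
(16,24,36): 16+24 > 36 → valid
4 of the 8 triples form a triangle.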